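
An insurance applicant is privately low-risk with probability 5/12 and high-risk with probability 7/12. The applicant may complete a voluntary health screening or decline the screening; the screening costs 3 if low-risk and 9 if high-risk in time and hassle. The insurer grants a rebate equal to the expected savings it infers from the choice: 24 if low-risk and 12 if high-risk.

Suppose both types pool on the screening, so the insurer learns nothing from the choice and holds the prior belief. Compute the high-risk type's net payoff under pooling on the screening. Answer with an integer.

Pooled rebate = 5/12·24 + 7/12·12 = 17.
high-risk pays cost 9 for the screening, so net payoff = 17 − 9 = 8.

8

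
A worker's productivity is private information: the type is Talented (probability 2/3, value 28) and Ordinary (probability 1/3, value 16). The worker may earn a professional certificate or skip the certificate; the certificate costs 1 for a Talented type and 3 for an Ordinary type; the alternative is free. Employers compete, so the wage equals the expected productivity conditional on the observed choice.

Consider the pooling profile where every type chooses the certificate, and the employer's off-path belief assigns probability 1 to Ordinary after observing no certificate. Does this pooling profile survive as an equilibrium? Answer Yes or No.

Yes

On path, the employer holds the prior and pays 2/3·28 + 1/3·16 = 24. Off path (no certificate), believing Ordinary, it pays 16.
Talented: the certificate nets 24 − 1 = 23; no certificate nets 16. Talented stays.
Ordinary: the certificate nets 24 − 3 = 21; no certificate nets 16. Ordinary stays.
No type deviates, so pooling is sustained.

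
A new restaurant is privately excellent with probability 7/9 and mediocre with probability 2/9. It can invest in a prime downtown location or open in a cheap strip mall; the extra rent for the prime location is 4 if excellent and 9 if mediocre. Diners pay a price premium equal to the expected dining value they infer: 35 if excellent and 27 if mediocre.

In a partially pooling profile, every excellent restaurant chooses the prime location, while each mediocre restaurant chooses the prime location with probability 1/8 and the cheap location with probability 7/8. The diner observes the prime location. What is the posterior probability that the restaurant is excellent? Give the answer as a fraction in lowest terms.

P(the prime location) = (7/9)·1 + (2/9)·(1/8) = 29/36.
By Bayes' rule, P(excellent | the prime location) = (7/9) / (29/36) = 28/29.

28/29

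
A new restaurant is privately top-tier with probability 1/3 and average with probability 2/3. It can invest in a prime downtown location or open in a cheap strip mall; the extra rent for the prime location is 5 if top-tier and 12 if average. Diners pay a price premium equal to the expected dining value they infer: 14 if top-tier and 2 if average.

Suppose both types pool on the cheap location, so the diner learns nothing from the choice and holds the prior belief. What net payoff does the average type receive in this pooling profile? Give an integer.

6

Pooled price premium = 1/3·14 + 2/3·2 = 6.
average pays no cost for the cheap location, so net payoff = 6.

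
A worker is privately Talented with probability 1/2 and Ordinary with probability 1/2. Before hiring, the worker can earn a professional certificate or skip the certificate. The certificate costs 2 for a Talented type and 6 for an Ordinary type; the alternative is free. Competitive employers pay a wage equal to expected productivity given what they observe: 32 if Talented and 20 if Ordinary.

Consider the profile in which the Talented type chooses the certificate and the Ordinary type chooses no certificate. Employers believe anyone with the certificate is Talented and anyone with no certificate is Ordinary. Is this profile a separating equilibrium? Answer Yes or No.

No

Under these beliefs, the certificate earns wage 32 and no certificate earns wage 20.
Talented: the certificate nets 32 − 2 = 30; no certificate nets 20. Talented prefers the certificate.
Ordinary: the certificate nets 32 − 6 = 26; no certificate nets 20. Ordinary would deviate to the certificate.
Ordinary has a profitable deviation, so the profile is not an equilibrium.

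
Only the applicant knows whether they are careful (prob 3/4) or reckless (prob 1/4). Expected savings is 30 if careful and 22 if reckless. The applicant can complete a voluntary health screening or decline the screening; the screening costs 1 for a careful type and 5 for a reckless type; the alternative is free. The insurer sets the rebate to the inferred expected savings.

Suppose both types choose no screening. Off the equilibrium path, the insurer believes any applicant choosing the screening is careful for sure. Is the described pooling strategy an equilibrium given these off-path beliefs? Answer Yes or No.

On path, the insurer holds the prior and pays 3/4·30 + 1/4·22 = 28. Off path (the screening), believing careful, it pays 30.
careful: no screening nets 28; the screening nets 30 − 1 = 29. careful would deviate.
reckless: no screening nets 28; the screening nets 30 − 5 = 25. reckless stays.
A type deviates, so pooling fails.

No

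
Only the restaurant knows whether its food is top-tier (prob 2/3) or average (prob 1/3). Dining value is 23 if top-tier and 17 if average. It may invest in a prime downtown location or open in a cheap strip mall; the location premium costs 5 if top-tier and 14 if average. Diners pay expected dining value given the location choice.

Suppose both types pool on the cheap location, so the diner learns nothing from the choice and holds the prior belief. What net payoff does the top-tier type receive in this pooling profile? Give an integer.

Pooled price premium = 2/3·23 + 1/3·17 = 21.
top-tier pays no cost for the cheap location, so net payoff = 21.

21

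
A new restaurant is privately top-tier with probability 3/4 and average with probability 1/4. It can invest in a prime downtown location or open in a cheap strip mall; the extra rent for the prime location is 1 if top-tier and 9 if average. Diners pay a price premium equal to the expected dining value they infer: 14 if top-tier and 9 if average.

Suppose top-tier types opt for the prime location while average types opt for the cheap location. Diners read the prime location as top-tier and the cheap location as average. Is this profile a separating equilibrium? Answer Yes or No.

Under these beliefs, the prime location earns price premium 14 and the cheap location earns price premium 9.
top-tier: the prime location nets 14 − 1 = 13; the cheap location nets 9. top-tier prefers the prime location.
average: the prime location nets 14 − 9 = 5; the cheap location nets 9. average prefers the cheap location.
Neither type deviates, so the separating profile is an equilibrium.

Yes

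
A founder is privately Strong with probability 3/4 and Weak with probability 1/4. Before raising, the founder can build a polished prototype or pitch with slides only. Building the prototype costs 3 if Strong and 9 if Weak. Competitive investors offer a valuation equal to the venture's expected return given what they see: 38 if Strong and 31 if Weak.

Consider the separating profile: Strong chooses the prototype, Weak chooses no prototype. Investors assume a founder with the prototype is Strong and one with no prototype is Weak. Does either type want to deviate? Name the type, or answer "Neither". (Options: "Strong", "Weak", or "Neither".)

Neither

The prototype pays 38; no prototype pays 31.
Strong: assigned the prototype, nets 38 − 3 = 35; deviating to no prototype nets 31.
Weak: assigned no prototype, nets 31; deviating to the prototype nets 38 − 9 = 29.
Both types strictly prefer their assigned action; no profitable deviation.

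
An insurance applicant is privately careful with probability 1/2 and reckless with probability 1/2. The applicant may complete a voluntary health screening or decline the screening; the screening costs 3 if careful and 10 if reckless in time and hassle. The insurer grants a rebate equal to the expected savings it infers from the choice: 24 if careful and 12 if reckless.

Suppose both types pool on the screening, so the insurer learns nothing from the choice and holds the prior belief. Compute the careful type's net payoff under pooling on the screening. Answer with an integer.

Pooled rebate = 1/2·24 + 1/2·12 = 18.
careful pays cost 3 for the screening, so net payoff = 18 − 3 = 15.

15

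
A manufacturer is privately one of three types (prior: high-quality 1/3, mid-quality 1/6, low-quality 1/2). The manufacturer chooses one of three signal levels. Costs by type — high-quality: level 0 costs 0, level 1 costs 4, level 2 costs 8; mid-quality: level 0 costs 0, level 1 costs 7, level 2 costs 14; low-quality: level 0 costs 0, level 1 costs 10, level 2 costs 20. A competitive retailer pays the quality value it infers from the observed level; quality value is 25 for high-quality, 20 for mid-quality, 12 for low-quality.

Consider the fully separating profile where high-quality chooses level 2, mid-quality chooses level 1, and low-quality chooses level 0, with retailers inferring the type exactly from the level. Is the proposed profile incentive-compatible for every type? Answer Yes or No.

Yes

Separating prices: level 2 → 25, level 1 → 20, level 0 → 12.
high-quality (assigned level 2): level 0: 12 − 0 = 12; level 1: 20 − 4 = 16; level 2: 25 − 8 = 17. high-quality stays.
mid-quality (assigned level 1): level 0: 12 − 0 = 12; level 1: 20 − 7 = 13; level 2: 25 − 14 = 11. mid-quality stays.
low-quality (assigned level 0): level 0: 12 − 0 = 12; level 1: 20 − 10 = 10; level 2: 25 − 20 = 5. low-quality stays.
Every type prefers its assigned level; separation holds.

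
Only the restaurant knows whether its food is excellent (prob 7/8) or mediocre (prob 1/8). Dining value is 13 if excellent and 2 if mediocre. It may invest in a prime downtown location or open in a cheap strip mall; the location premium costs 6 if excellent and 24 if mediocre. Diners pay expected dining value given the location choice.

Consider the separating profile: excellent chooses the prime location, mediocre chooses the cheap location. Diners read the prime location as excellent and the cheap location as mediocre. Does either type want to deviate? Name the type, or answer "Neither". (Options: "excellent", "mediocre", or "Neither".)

The prime location pays 13; the cheap location pays 2.
excellent: assigned the prime location, nets 13 − 6 = 7; deviating to the cheap location nets 2.
mediocre: assigned the cheap location, nets 2; deviating to the prime location nets 13 − 24 = -11.
Both types strictly prefer their assigned action; no profitable deviation.

Neither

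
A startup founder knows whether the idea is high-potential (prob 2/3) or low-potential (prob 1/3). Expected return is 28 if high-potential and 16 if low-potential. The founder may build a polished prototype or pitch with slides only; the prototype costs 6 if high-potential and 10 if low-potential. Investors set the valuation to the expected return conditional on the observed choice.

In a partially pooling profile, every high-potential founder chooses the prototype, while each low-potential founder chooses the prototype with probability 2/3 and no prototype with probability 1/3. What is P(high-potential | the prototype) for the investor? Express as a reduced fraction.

3/4

P(the prototype) = (2/3)·1 + (1/3)·(2/3) = 8/9.
By Bayes' rule, P(high-potential | the prototype) = (2/3) / (8/9) = 3/4.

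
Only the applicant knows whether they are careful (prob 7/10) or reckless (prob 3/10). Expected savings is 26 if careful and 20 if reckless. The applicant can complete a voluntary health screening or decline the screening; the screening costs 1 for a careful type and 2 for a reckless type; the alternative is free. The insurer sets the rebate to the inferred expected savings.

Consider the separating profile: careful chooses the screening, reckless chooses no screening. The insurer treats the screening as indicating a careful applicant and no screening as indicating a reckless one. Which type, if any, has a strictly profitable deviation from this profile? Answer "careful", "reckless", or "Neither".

reckless

The screening pays 26; no screening pays 20.
careful: assigned the screening, nets 26 − 1 = 25; deviating to no screening nets 20.
reckless: assigned no screening, nets 20; deviating to the screening nets 26 − 2 = 24.
The reckless type gains 4 by deviating.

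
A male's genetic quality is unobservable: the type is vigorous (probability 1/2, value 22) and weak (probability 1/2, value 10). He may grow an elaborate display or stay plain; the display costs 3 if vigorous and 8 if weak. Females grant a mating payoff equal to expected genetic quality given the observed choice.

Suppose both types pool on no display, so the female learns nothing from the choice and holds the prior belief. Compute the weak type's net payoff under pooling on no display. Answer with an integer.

16

Pooled mating payoff = 1/2·22 + 1/2·10 = 16.
weak pays no cost for no display, so net payoff = 16.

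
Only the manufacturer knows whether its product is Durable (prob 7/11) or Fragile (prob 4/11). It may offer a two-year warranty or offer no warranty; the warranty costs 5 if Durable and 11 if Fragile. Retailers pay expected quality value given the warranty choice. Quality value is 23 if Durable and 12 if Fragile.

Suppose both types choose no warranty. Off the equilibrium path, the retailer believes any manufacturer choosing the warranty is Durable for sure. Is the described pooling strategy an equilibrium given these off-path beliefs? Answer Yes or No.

Yes

On path, the retailer holds the prior and pays 7/11·23 + 4/11·12 = 19. Off path (the warranty), believing Durable, it pays 23.
Durable: no warranty nets 19; the warranty nets 23 − 5 = 18. Durable stays.
Fragile: no warranty nets 19; the warranty nets 23 − 11 = 12. Fragile stays.
No type deviates, so pooling is sustained.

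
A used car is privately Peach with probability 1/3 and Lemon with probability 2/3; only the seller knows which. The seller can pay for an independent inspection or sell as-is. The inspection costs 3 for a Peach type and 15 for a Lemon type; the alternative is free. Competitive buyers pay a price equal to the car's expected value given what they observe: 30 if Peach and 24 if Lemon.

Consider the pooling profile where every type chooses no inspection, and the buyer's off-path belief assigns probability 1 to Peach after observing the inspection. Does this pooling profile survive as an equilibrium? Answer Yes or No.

On path, the buyer holds the prior and pays 1/3·30 + 2/3·24 = 26. Off path (the inspection), believing Peach, it pays 30.
Peach: no inspection nets 26; the inspection nets 30 − 3 = 27. Peach would deviate.
Lemon: no inspection nets 26; the inspection nets 30 − 15 = 15. Lemon stays.
A type deviates, so pooling fails.

No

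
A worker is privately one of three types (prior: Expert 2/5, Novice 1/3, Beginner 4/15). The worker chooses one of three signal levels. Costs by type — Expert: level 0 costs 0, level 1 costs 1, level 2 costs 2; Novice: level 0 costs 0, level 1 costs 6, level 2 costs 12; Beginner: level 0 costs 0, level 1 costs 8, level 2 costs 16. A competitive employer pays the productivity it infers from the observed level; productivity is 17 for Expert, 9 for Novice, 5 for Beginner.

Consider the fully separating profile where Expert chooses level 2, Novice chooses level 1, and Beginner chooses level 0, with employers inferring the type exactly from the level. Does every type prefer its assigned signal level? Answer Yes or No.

Separating wages: level 2 → 17, level 1 → 9, level 0 → 5.
Expert (assigned level 2): level 0: 5 − 0 = 5; level 1: 9 − 1 = 8; level 2: 17 − 2 = 15. Expert stays.
Novice (assigned level 1): level 0: 5 − 0 = 5; level 1: 9 − 6 = 3; level 2: 17 − 12 = 5. Novice prefers level 0.
Beginner (assigned level 0): level 0: 5 − 0 = 5; level 1: 9 − 8 = 1; level 2: 17 − 16 = 1. Beginner stays.
At least one type deviates; the separating profile fails.

No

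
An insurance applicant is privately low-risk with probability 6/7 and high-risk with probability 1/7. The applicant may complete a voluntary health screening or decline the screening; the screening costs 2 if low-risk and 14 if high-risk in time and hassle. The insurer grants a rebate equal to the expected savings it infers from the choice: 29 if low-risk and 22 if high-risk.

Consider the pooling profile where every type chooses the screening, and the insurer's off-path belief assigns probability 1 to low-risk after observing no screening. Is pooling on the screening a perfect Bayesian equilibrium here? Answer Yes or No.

No

On path, the insurer holds the prior and pays 6/7·29 + 1/7·22 = 28. Off path (no screening), believing low-risk, it pays 29.
low-risk: the screening nets 28 − 2 = 26; no screening nets 29. low-risk would deviate.
high-risk: the screening nets 28 − 14 = 14; no screening nets 29. high-risk would deviate.
A type deviates, so pooling fails.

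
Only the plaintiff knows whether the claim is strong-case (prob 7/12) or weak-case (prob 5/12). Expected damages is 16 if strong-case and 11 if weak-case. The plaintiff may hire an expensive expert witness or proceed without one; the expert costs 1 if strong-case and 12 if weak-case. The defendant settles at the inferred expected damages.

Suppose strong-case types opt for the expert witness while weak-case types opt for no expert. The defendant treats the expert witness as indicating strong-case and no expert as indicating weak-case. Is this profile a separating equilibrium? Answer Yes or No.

Yes

Under these beliefs, the expert witness earns settlement 16 and no expert earns settlement 11.
strong-case: the expert witness nets 16 − 1 = 15; no expert nets 11. strong-case prefers the expert witness.
weak-case: the expert witness nets 16 − 12 = 4; no expert nets 11. weak-case prefers no expert.
Neither type deviates, so the separating profile is an equilibrium.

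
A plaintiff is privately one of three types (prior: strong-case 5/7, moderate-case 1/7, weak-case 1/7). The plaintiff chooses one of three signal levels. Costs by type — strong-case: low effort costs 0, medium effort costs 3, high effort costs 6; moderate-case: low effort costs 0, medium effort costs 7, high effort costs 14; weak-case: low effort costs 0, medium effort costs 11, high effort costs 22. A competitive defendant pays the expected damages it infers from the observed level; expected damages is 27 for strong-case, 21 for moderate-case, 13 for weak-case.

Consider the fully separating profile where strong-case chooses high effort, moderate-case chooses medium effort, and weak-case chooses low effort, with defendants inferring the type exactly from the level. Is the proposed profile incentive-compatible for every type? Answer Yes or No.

Yes

Separating settlements: high effort → 27, medium effort → 21, low effort → 13.
strong-case (assigned high effort): low effort: 13 − 0 = 13; medium effort: 21 − 3 = 18; high effort: 27 − 6 = 21. strong-case stays.
moderate-case (assigned medium effort): low effort: 13 − 0 = 13; medium effort: 21 − 7 = 14; high effort: 27 − 14 = 13. moderate-case stays.
weak-case (assigned low effort): low effort: 13 − 0 = 13; medium effort: 21 − 11 = 10; high effort: 27 − 22 = 5. weak-case stays.
Every type prefers its assigned level; separation holds.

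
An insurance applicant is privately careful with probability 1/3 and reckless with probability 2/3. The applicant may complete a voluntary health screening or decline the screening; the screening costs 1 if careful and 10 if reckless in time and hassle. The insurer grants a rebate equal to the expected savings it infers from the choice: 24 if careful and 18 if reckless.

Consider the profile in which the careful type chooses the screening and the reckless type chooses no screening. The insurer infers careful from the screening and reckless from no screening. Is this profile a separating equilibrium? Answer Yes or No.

Under these beliefs, the screening earns rebate 24 and no screening earns rebate 18.
careful: the screening nets 24 − 1 = 23; no screening nets 18. careful prefers the screening.
reckless: the screening nets 24 − 10 = 14; no screening nets 18. reckless prefers no screening.
Neither type deviates, so the separating profile is an equilibrium.

Yes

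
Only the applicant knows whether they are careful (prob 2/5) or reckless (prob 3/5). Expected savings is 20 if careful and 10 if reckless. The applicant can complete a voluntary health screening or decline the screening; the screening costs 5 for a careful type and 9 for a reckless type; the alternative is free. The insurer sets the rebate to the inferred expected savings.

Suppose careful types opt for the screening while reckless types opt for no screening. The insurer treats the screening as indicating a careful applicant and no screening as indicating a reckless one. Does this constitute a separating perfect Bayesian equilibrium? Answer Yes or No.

No

Under these beliefs, the screening earns rebate 20 and no screening earns rebate 10.
careful: the screening nets 20 − 5 = 15; no screening nets 10. careful prefers the screening.
reckless: the screening nets 20 − 9 = 11; no screening nets 10. reckless would deviate to the screening.
reckless has a profitable deviation, so the profile is not an equilibrium.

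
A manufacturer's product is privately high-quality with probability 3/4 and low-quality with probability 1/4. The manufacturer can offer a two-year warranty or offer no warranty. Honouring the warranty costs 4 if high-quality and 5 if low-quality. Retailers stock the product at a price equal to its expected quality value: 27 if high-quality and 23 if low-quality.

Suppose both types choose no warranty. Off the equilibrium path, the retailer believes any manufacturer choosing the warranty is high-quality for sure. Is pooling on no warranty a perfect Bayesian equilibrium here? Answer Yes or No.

Yes

On path, the retailer holds the prior and pays 3/4·27 + 1/4·23 = 26. Off path (the warranty), believing high-quality, it pays 27.
high-quality: no warranty nets 26; the warranty nets 27 − 4 = 23. high-quality stays.
low-quality: no warranty nets 26; the warranty nets 27 − 5 = 22. low-quality stays.
No type deviates, so pooling is sustained.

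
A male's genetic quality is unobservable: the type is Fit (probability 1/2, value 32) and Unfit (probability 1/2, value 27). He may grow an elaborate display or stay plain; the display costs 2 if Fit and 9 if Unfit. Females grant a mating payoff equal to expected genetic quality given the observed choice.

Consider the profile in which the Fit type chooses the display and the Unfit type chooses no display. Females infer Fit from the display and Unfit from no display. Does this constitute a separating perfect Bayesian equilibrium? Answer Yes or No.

Under these beliefs, the display earns mating payoff 32 and no display earns mating payoff 27.
Fit: the display nets 32 − 2 = 30; no display nets 27. Fit prefers the display.
Unfit: the display nets 32 − 9 = 23; no display nets 27. Unfit prefers no display.
Neither type deviates, so the separating profile is an equilibrium.

Yes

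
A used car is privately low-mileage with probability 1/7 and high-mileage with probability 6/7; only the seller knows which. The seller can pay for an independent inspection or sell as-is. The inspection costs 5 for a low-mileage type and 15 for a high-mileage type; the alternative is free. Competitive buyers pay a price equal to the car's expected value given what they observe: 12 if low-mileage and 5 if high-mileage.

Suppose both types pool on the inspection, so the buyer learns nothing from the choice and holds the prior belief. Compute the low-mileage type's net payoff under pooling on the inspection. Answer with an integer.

1

Pooled price = 1/7·12 + 6/7·5 = 6.
low-mileage pays cost 5 for the inspection, so net payoff = 6 − 5 = 1.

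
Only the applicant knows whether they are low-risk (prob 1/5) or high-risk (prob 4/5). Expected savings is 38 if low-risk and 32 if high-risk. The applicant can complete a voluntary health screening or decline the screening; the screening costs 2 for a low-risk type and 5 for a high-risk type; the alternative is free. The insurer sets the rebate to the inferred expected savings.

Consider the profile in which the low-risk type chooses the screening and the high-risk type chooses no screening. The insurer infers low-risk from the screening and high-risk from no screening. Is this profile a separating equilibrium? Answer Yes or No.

No

Under these beliefs, the screening earns rebate 38 and no screening earns rebate 32.
low-risk: the screening nets 38 − 2 = 36; no screening nets 32. low-risk prefers the screening.
high-risk: the screening nets 38 − 5 = 33; no screening nets 32. high-risk would deviate to the screening.
high-risk has a profitable deviation, so the profile is not an equilibrium.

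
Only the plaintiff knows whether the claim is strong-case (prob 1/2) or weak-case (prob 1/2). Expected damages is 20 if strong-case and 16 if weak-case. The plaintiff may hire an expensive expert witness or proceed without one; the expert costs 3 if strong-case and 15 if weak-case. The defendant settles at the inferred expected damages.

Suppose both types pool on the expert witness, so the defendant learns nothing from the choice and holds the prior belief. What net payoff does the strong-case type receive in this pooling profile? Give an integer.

15

Pooled settlement = 1/2·20 + 1/2·16 = 18.
strong-case pays cost 3 for the expert witness, so net payoff = 18 − 3 = 15.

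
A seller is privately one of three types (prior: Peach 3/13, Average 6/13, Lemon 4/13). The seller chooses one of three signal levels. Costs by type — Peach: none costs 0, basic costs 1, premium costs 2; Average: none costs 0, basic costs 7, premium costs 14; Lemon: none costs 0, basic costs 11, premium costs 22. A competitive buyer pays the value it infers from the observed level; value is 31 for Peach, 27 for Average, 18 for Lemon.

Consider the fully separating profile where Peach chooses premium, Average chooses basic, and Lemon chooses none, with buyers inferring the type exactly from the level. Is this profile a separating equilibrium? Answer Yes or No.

Yes

Separating prices: premium → 31, basic → 27, none → 18.
Peach (assigned premium): none: 18 − 0 = 18; basic: 27 − 1 = 26; premium: 31 − 2 = 29. Peach stays.
Average (assigned basic): none: 18 − 0 = 18; basic: 27 − 7 = 20; premium: 31 − 14 = 17. Average stays.
Lemon (assigned none): none: 18 − 0 = 18; basic: 27 − 11 = 16; premium: 31 − 22 = 9. Lemon stays.
Every type prefers its assigned level; separation holds.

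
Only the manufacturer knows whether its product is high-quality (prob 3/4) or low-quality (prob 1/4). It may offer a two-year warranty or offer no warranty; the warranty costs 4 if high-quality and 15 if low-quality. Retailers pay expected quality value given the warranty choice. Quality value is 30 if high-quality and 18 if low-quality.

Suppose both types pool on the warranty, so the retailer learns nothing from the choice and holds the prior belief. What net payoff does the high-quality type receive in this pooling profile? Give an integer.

23

Pooled price = 3/4·30 + 1/4·18 = 27.
high-quality pays cost 4 for the warranty, so net payoff = 27 − 4 = 23.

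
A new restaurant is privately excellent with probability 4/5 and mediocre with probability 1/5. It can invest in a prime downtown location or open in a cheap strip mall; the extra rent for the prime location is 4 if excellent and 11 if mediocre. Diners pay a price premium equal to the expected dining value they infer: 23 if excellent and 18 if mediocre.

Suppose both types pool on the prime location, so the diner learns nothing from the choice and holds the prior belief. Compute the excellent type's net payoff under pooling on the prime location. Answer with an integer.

18

Pooled price premium = 4/5·23 + 1/5·18 = 22.
excellent pays cost 4 for the prime location, so net payoff = 22 − 4 = 18.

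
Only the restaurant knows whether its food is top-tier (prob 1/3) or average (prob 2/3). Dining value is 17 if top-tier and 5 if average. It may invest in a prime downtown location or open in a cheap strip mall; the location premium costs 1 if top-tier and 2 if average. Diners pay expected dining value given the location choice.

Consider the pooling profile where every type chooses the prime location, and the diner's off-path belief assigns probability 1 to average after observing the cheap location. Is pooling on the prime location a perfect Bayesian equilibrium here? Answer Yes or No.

Yes

On path, the diner holds the prior and pays 1/3·17 + 2/3·5 = 9. Off path (the cheap location), believing average, it pays 5.
top-tier: the prime location nets 9 − 1 = 8; the cheap location nets 5. top-tier stays.
average: the prime location nets 9 − 2 = 7; the cheap location nets 5. average stays.
No type deviates, so pooling is sustained.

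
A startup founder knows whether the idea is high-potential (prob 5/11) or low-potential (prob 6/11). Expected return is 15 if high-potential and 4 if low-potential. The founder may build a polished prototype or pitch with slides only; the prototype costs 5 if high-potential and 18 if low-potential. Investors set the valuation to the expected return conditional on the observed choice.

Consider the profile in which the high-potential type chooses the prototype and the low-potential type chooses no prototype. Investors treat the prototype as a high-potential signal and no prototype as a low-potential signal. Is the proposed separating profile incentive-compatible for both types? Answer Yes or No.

Under these beliefs, the prototype earns valuation 15 and no prototype earns valuation 4.
high-potential: the prototype nets 15 − 5 = 10; no prototype nets 4. high-potential prefers the prototype.
low-potential: the prototype nets 15 − 18 = -3; no prototype nets 4. low-potential prefers no prototype.
Neither type deviates, so the separating profile is an equilibrium.

Yes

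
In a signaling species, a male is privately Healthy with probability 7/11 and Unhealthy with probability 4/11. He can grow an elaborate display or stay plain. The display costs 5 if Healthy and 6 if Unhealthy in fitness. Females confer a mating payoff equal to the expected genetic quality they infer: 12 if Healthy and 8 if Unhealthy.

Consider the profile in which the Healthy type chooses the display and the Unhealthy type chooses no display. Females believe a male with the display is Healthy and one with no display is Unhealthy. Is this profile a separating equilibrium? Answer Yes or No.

Under these beliefs, the display earns mating payoff 12 and no display earns mating payoff 8.
Healthy: the display nets 12 − 5 = 7; no display nets 8. Healthy would deviate to no display.
Unhealthy: the display nets 12 − 6 = 6; no display nets 8. Unhealthy prefers no display.
Healthy has a profitable deviation, so the profile is not an equilibrium.

No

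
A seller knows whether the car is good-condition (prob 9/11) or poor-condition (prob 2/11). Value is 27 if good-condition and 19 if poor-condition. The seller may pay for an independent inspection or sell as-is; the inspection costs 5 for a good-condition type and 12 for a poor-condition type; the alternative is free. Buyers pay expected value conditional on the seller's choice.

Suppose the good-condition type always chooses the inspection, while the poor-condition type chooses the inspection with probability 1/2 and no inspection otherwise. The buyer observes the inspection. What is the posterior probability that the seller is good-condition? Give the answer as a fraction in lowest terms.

9/10

P(the inspection) = (9/11)·1 + (2/11)·(1/2) = 10/11.
By Bayes' rule, P(good-condition | the inspection) = (9/11) / (10/11) = 9/10.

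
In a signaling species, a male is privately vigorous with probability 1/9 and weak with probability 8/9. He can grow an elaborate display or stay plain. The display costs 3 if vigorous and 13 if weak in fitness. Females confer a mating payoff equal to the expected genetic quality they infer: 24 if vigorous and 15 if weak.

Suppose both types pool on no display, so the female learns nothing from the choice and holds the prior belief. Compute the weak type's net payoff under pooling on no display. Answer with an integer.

16

Pooled mating payoff = 1/9·24 + 8/9·15 = 16.
weak pays no cost for no display, so net payoff = 16.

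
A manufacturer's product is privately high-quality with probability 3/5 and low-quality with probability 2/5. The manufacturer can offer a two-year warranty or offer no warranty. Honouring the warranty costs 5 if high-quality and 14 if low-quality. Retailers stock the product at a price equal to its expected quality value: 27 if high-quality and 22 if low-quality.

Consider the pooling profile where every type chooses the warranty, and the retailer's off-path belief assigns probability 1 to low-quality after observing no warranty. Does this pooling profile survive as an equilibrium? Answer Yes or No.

On path, the retailer holds the prior and pays 3/5·27 + 2/5·22 = 25. Off path (no warranty), believing low-quality, it pays 22.
high-quality: the warranty nets 25 − 5 = 20; no warranty nets 22. high-quality would deviate.
low-quality: the warranty nets 25 − 14 = 11; no warranty nets 22. low-quality would deviate.
A type deviates, so pooling fails.

No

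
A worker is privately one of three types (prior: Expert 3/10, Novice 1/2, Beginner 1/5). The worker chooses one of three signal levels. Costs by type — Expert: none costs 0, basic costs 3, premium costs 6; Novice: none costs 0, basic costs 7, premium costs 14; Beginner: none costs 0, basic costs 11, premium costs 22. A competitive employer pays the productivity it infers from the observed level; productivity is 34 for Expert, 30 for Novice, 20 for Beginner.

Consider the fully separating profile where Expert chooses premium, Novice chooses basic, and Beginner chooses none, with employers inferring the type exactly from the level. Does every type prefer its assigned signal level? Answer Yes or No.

Yes

Separating wages: premium → 34, basic → 30, none → 20.
Expert (assigned premium): none: 20 − 0 = 20; basic: 30 − 3 = 27; premium: 34 − 6 = 28. Expert stays.
Novice (assigned basic): none: 20 − 0 = 20; basic: 30 − 7 = 23; premium: 34 − 14 = 20. Novice stays.
Beginner (assigned none): none: 20 − 0 = 20; basic: 30 − 11 = 19; premium: 34 − 22 = 12. Beginner stays.
Every type prefers its assigned level; separation holds.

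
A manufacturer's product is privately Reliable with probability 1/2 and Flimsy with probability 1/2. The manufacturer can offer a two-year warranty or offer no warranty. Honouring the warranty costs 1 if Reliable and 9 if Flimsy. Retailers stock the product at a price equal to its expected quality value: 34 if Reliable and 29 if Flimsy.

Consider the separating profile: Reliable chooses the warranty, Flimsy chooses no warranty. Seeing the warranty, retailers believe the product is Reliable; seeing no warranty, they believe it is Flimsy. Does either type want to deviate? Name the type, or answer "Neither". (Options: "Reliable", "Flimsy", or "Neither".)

The warranty pays 34; no warranty pays 29.
Reliable: assigned the warranty, nets 34 − 1 = 33; deviating to no warranty nets 29.
Flimsy: assigned no warranty, nets 29; deviating to the warranty nets 34 − 9 = 25.
Both types strictly prefer their assigned action; no profitable deviation.

Neither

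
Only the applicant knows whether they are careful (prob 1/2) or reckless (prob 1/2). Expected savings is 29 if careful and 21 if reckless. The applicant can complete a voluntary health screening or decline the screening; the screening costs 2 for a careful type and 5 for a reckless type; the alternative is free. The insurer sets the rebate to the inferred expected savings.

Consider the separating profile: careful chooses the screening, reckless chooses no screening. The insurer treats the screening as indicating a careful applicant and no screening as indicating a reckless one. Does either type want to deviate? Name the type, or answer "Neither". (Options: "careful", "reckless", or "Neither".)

reckless

The screening pays 29; no screening pays 21.
careful: assigned the screening, nets 29 − 2 = 27; deviating to no screening nets 21.
reckless: assigned no screening, nets 21; deviating to the screening nets 29 − 5 = 24.
The reckless type gains 3 by deviating.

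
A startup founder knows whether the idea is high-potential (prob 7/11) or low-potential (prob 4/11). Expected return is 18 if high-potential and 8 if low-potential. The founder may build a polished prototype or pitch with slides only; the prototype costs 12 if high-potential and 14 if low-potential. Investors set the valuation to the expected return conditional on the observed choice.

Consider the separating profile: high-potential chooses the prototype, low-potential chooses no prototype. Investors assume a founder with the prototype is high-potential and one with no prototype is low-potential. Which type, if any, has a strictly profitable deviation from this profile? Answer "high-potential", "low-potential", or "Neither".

The prototype pays 18; no prototype pays 8.
high-potential: assigned the prototype, nets 18 − 12 = 6; deviating to no prototype nets 8.
low-potential: assigned no prototype, nets 8; deviating to the prototype nets 18 − 14 = 4.
The high-potential type gains 2 by deviating.

high-potential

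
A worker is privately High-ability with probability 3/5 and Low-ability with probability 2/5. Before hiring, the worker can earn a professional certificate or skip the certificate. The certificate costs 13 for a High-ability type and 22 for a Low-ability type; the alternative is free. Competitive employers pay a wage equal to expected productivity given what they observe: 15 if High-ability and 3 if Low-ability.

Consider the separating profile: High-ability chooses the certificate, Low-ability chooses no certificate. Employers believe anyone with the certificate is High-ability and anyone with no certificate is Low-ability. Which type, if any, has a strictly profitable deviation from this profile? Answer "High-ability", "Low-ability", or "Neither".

The certificate pays 15; no certificate pays 3.
High-ability: assigned the certificate, nets 15 − 13 = 2; deviating to no certificate nets 3.
Low-ability: assigned no certificate, nets 3; deviating to the certificate nets 15 − 22 = -7.
The High-ability type gains 1 by deviating.

High-ability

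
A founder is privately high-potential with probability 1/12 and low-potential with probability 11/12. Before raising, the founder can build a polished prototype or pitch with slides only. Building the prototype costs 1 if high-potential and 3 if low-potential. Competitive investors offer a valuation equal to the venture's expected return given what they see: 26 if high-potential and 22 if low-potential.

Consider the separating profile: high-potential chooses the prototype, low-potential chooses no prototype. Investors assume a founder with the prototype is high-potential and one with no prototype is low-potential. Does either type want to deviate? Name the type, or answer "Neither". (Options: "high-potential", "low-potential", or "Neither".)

low-potential

The prototype pays 26; no prototype pays 22.
high-potential: assigned the prototype, nets 26 − 1 = 25; deviating to no prototype nets 22.
low-potential: assigned no prototype, nets 22; deviating to the prototype nets 26 − 3 = 23.
The low-potential type gains 1 by deviating.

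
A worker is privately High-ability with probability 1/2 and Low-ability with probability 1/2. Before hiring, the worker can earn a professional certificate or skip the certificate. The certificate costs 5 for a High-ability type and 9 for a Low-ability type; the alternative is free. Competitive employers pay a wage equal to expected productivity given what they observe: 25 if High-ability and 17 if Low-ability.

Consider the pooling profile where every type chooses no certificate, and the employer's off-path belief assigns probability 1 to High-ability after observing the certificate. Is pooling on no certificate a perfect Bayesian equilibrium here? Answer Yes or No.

On path, the employer holds the prior and pays 1/2·25 + 1/2·17 = 21. Off path (the certificate), believing High-ability, it pays 25.
High-ability: no certificate nets 21; the certificate nets 25 − 5 = 20. High-ability stays.
Low-ability: no certificate nets 21; the certificate nets 25 − 9 = 16. Low-ability stays.
No type deviates, so pooling is sustained.

Yes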